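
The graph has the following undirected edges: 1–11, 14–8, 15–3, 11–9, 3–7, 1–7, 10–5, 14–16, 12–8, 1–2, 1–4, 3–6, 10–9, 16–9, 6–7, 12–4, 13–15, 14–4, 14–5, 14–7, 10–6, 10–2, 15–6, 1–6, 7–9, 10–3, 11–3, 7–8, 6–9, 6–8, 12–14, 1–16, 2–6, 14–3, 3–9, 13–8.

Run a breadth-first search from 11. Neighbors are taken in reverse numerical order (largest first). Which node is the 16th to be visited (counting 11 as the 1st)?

Visit 11; enqueue 9, 3, 1 → queue [9, 3, 1]
Visit 9; enqueue 16, 10, 7, 6 → queue [3, 1, 16, 10, 7, 6]
Visit 3; enqueue 15, 14 → queue [1, 16, 10, 7, 6, 15, 14]
Visit 1; enqueue 4, 2 → queue [16, 10, 7, 6, 15, 14, 4, 2]
Visit 16 → queue [10, 7, 6, 15, 14, 4, 2]
Visit 10; enqueue 5 → queue [7, 6, 15, 14, 4, 2, 5]
Visit 7; enqueue 8 → queue [6, 15, 14, 4, 2, 5, 8]
Visit 6 → queue [15, 14, 4, 2, 5, 8]
Visit 15; enqueue 13 → queue [14, 4, 2, 5, 8, 13]
Visit 14; enqueue 12 → queue [4, 2, 5, 8, 13, 12]
Visit 4 → queue [2, 5, 8, 13, 12]
Visit 2 → queue [5, 8, 13, 12]
Visit 5 → queue [8, 13, 12]
Visit 8 → queue [13, 12]
Visit 13 → queue [12]
Visit 12 → queue []

Visit order: 11, 9, 3, 1, 16, 10, 7, 6, 15, 14, 4, 2, 5, 8, 13, 12

12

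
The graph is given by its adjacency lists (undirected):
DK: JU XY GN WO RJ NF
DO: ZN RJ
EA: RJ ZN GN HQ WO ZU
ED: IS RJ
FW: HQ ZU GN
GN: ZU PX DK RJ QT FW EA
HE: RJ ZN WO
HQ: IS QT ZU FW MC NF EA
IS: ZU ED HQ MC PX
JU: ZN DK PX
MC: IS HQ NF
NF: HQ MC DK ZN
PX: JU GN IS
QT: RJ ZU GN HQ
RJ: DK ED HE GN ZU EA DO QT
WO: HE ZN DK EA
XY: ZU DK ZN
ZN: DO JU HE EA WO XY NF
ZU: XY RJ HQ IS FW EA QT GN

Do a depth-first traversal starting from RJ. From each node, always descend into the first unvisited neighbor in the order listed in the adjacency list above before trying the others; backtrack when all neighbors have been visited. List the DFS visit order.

RJ DK JU ZN DO HE WO EA GN ZU XY HQ IS ED MC NF PX QT FW

Visit RJ
RJ → DK
DK → JU
JU → ZN
ZN → DO
ZN → HE
HE → WO
WO → EA
EA → GN
GN → ZU
ZU → XY
ZU → HQ
HQ → IS
IS → ED
IS → MC
MC → NF
IS → PX
HQ → QT
HQ → FW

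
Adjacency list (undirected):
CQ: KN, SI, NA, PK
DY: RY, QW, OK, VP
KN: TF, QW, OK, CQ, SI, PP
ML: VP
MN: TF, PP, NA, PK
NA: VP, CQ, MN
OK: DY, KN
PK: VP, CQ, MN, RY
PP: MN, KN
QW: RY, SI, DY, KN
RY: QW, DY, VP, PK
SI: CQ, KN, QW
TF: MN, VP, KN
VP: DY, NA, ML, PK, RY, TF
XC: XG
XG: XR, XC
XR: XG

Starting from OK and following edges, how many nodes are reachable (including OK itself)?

14

BFS from OK visits: OK, DY, KN, QW, RY, VP, CQ, PP, SI, TF, PK, ML, NA, MN
Reachable nodes: 14 of 17 total.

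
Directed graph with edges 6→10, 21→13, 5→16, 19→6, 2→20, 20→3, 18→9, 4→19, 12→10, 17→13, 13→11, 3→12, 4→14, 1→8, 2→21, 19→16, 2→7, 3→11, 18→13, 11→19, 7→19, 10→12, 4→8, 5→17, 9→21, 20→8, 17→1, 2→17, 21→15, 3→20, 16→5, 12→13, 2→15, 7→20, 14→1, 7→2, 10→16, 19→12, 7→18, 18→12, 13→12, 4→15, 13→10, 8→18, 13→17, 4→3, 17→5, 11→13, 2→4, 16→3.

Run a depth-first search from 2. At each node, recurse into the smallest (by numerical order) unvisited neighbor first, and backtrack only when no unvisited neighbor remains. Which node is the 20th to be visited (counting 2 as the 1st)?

Visit 2
2 → 4
4 → 3
3 → 11
11 → 13
13 → 10
10 → 12
10 → 16
16 → 5
5 → 17
17 → 1
1 → 8
8 → 18
18 → 9
9 → 21
21 → 15
11 → 19
19 → 6
3 → 20
4 → 14
2 → 7

Visit order: 2, 4, 3, 11, 13, 10, 12, 16, 5, 17, 1, 8, 18, 9, 21, 15, 19, 6, 20, 14, 7

14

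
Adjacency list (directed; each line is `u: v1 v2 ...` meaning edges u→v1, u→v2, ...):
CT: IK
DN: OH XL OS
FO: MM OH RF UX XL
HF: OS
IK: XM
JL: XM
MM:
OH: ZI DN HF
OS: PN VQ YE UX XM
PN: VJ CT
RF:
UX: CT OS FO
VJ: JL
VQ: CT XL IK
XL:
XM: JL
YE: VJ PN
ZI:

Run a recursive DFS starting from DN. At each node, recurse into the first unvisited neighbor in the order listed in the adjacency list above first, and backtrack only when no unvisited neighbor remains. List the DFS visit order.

Visit DN
DN → OH
OH → ZI
OH → HF
HF → OS
OS → PN
PN → VJ
VJ → JL
JL → XM
PN → CT
CT → IK
OS → VQ
VQ → XL
OS → YE
OS → UX
UX → FO
FO → MM
FO → RF

DN -> OH -> ZI -> HF -> OS -> PN -> VJ -> JL -> XM -> CT -> IK -> VQ -> XL -> YE -> UX -> FO -> MM -> RF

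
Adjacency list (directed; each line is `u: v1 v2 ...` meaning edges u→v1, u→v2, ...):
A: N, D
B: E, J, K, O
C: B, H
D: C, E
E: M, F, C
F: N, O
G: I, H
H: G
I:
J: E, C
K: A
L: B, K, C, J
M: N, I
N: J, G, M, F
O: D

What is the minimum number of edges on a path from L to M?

Level 0: L
Level 1: B, C, J, K
Level 2: A, E, H, O
Level 3: D, F, G, M, N
Level 4: I
M first appears at level 3.

3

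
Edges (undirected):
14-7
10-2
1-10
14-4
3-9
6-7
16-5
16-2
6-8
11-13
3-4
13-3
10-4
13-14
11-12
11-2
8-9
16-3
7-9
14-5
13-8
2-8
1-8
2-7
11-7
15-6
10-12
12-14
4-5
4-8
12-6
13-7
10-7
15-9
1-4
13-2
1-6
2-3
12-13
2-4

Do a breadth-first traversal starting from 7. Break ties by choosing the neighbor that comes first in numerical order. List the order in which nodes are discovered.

Visit 7; enqueue 2, 6, 9, 10, 11, 13, 14 → queue [2, 6, 9, 10, 11, 13, 14]
Visit 2; enqueue 3, 4, 8, 16 → queue [6, 9, 10, 11, 13, 14, 3, 4, 8, 16]
Visit 6; enqueue 1, 12, 15 → queue [9, 10, 11, 13, 14, 3, 4, 8, 16, 1, 12, 15]
Visit 9 → queue [10, 11, 13, 14, 3, 4, 8, 16, 1, 12, 15]
Visit 10 → queue [11, 13, 14, 3, 4, 8, 16, 1, 12, 15]
Visit 11 → queue [13, 14, 3, 4, 8, 16, 1, 12, 15]
Visit 13 → queue [14, 3, 4, 8, 16, 1, 12, 15]
Visit 14; enqueue 5 → queue [3, 4, 8, 16, 1, 12, 15, 5]
Visit 3 → queue [4, 8, 16, 1, 12, 15, 5]
Visit 4 → queue [8, 16, 1, 12, 15, 5]
Visit 8 → queue [16, 1, 12, 15, 5]
Visit 16 → queue [1, 12, 15, 5]
Visit 1 → queue [12, 15, 5]
Visit 12 → queue [15, 5]
Visit 15 → queue [5]
Visit 5 → queue []

7, 2, 6, 9, 10, 11, 13, 14, 3, 4, 8, 16, 1, 12, 15, 5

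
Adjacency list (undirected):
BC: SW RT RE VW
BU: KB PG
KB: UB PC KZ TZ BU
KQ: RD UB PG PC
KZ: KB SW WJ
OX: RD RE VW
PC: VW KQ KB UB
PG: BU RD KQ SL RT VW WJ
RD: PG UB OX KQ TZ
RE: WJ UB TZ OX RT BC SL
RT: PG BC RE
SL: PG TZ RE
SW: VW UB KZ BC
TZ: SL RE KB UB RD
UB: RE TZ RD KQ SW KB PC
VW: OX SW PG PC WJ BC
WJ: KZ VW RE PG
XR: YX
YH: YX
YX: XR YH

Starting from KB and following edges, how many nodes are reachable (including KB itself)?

BFS from KB visits: KB, UB, TZ, PC, KZ, BU, SW, RE, RD, KQ, SL, VW, WJ, PG, BC, RT, OX
Reachable nodes: 17 of 20 total.

17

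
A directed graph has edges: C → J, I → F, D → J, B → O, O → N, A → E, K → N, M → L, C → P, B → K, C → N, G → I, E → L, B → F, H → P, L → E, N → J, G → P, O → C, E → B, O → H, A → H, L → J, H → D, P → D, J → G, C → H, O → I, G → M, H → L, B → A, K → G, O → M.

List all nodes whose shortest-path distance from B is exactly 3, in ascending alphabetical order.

Level 0: B
Level 1: A, F, K, O
Level 2: C, E, G, H, I, M, N
Level 3: D, J, L, P

D, J, L, P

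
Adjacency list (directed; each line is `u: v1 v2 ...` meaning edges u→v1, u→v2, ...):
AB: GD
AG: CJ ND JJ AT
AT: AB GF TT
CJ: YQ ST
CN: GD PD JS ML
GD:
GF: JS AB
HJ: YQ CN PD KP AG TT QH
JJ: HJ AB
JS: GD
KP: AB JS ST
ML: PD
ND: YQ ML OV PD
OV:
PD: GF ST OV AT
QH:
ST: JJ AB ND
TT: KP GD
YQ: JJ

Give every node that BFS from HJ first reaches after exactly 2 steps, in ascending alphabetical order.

AB, AT, CJ, GD, GF, JJ, JS, ML, ND, OV, ST

Level 0: HJ
Level 1: AG, CN, KP, PD, QH, TT, YQ
Level 2: AB, AT, CJ, GD, GF, JJ, JS, ML, ND, OV, ST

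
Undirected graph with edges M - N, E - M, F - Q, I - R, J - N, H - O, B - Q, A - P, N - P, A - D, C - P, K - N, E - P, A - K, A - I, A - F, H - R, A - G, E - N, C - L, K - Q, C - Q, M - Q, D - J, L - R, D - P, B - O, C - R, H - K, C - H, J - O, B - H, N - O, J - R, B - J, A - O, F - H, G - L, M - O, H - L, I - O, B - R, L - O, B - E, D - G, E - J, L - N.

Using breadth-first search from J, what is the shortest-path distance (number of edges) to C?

Level 0: J
Level 1: B, D, E, N, O, R
Level 2: A, C, G, H, I, K, L, M, P, Q
Level 3: F
C first appears at level 2.

2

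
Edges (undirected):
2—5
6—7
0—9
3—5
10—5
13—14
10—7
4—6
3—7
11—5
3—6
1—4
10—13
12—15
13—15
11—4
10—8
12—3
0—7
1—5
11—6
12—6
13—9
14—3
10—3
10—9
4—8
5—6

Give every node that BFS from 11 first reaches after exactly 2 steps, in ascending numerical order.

Level 0: 11
Level 1: 4, 5, 6
Level 2: 1, 2, 3, 7, 8, 10, 12
Level 3: 0, 9, 13, 14, 15

1, 2, 3, 7, 8, 10, 12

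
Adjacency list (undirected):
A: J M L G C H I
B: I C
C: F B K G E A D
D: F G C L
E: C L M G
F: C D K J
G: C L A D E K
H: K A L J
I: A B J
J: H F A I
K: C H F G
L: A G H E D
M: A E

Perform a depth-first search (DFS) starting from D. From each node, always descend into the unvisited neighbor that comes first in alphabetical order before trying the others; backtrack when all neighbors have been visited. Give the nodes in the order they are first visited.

D, C, A, G, E, L, H, J, F, K, I, B, M

Visit D
D → C
C → A
A → G
G → E
E → L
L → H
H → J
J → F
F → K
J → I
I → B
E → M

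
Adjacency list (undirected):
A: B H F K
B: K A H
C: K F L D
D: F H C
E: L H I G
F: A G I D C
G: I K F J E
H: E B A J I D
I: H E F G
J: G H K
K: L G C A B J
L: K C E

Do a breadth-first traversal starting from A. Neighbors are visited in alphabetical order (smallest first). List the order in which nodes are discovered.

Visit A; enqueue B, F, H, K → queue [B, F, H, K]
Visit B → queue [F, H, K]
Visit F; enqueue C, D, G, I → queue [H, K, C, D, G, I]
Visit H; enqueue E, J → queue [K, C, D, G, I, E, J]
Visit K; enqueue L → queue [C, D, G, I, E, J, L]
Visit C → queue [D, G, I, E, J, L]
Visit D → queue [G, I, E, J, L]
Visit G → queue [I, E, J, L]
Visit I → queue [E, J, L]
Visit E → queue [J, L]
Visit J → queue [L]
Visit L → queue []

A, B, F, H, K, C, D, G, I, E, J, L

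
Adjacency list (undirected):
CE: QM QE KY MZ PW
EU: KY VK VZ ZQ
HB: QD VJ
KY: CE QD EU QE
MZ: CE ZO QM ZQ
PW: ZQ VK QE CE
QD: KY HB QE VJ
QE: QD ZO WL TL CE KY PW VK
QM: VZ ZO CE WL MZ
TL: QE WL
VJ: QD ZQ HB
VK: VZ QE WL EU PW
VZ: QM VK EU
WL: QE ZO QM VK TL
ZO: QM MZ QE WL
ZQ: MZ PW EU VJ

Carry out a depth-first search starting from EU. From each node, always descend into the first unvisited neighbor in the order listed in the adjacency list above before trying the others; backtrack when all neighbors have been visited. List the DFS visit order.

Visit EU
EU → KY
KY → CE
CE → QM
QM → VZ
VZ → VK
VK → QE
QE → QD
QD → HB
HB → VJ
VJ → ZQ
ZQ → MZ
MZ → ZO
ZO → WL
WL → TL
ZQ → PW

EU KY CE QM VZ VK QE QD HB VJ ZQ MZ ZO WL TL PW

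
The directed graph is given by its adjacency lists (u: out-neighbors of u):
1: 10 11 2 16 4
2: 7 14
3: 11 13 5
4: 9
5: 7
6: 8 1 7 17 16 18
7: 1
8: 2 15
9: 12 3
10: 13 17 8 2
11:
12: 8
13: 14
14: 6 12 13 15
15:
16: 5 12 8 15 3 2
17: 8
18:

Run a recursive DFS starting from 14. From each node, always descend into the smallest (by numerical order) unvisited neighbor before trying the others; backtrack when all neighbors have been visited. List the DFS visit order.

Visit 14
14 → 6
6 → 1
1 → 2
2 → 7
1 → 4
4 → 9
9 → 3
3 → 5
3 → 11
3 → 13
9 → 12
12 → 8
8 → 15
1 → 10
10 → 17
1 → 16
6 → 18

14, 6, 1, 2, 7, 4, 9, 3, 5, 11, 13, 12, 8, 15, 10, 17, 16, 18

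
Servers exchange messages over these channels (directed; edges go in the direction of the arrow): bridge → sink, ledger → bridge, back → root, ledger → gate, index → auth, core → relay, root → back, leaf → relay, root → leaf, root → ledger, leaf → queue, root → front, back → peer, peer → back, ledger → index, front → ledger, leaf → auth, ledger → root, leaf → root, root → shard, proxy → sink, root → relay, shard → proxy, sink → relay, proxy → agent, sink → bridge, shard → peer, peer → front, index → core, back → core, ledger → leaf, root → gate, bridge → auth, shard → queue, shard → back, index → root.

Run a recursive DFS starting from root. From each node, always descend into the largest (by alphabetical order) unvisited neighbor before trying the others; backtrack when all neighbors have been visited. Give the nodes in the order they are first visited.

root, shard, queue, proxy, sink, relay, bridge, auth, agent, peer, front, ledger, leaf, index, core, gate, back

Visit root
root → shard
shard → queue
shard → proxy
proxy → sink
sink → relay
sink → bridge
bridge → auth
proxy → agent
shard → peer
peer → front
front → ledger
ledger → leaf
ledger → index
index → core
ledger → gate
peer → back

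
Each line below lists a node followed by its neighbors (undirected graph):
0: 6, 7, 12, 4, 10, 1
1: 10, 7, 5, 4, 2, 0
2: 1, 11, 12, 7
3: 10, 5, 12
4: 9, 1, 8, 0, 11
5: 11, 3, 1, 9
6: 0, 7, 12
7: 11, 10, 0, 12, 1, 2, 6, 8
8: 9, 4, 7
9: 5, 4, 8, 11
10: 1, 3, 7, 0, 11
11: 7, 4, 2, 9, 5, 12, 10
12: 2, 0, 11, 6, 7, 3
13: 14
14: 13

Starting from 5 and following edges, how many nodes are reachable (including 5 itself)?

BFS from 5 visits: 5, 11, 3, 1, 9, 7, 4, 2, 12, 10, 0, 8, 6
Reachable nodes: 13 of 15 total.

13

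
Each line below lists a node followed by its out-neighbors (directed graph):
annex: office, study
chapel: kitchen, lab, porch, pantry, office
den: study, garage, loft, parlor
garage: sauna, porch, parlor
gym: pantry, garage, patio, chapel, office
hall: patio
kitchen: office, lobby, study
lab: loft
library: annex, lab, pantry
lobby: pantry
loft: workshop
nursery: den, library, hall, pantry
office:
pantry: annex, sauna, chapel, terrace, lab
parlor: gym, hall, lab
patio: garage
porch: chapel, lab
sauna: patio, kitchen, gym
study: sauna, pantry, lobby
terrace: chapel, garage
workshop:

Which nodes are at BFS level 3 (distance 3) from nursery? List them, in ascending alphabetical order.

gym, kitchen, lobby, office, porch, workshop

Level 0: nursery
Level 1: den, hall, library, pantry
Level 2: annex, chapel, garage, lab, loft, parlor, patio, sauna, study, terrace
Level 3: gym, kitchen, lobby, office, porch, workshop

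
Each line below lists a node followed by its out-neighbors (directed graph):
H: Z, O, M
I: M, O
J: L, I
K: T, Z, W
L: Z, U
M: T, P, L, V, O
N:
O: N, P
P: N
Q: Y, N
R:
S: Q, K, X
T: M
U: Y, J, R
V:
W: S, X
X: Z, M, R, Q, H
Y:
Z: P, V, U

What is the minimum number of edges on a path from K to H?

3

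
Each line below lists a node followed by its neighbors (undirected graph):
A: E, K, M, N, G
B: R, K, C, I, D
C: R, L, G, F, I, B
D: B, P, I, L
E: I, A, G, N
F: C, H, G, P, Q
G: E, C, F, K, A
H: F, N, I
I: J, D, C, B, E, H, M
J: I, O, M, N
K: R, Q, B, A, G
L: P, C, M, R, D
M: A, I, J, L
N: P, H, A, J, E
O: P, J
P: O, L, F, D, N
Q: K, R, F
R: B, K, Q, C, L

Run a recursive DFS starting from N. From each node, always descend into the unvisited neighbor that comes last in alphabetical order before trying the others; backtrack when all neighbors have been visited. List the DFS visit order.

N P O J M L R Q K G F H I E A D B C

Visit N
N → P
P → O
O → J
J → M
M → L
L → R
R → Q
Q → K
K → G
G → F
F → H
H → I
I → E
E → A
I → D
D → B
B → C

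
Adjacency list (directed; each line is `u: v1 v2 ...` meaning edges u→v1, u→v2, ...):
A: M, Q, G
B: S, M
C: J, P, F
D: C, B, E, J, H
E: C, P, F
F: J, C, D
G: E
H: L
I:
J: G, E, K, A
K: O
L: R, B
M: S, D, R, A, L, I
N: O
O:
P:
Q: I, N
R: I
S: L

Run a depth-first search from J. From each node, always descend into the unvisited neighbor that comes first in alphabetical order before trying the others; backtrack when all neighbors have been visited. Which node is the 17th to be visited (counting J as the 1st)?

Visit J
J → A
A → G
G → E
E → C
C → F
F → D
D → B
B → M
M → I
M → L
L → R
M → S
D → H
C → P
A → Q
Q → N
N → O
J → K

Visit order: J, A, G, E, C, F, D, B, M, I, L, R, S, H, P, Q, N, O, K

N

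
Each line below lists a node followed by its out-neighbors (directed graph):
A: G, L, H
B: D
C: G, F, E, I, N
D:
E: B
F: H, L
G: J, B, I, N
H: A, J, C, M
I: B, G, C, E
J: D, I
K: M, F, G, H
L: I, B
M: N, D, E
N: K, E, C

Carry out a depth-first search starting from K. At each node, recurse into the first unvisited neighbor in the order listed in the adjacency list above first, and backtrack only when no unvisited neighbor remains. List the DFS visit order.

Visit K
K → M
M → N
N → E
E → B
B → D
N → C
C → G
G → J
J → I
C → F
F → H
H → A
A → L

K → M → N → E → B → D → C → G → J → I → F → H → A → L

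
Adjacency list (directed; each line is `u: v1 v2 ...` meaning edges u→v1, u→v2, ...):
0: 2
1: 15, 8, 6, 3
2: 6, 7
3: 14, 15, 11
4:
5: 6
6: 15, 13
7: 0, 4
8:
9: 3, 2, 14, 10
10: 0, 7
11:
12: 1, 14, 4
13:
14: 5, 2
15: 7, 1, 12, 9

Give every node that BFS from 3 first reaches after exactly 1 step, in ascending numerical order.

11, 14, 15

Level 0: 3
Level 1: 11, 14, 15
Level 2: 1, 2, 5, 7, 9, 12
Level 3: 0, 4, 6, 8, 10
Level 4: 13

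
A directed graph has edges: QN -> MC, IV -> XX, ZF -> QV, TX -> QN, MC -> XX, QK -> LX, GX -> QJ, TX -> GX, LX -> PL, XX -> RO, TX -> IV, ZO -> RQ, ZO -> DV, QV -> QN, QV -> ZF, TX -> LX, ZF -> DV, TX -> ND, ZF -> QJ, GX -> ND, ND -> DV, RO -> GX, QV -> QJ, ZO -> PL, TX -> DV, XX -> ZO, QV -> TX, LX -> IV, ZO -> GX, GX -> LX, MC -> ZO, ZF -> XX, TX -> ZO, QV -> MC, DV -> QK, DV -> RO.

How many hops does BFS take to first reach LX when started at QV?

2

Level 0: QV
Level 1: MC, QJ, QN, TX, ZF
Level 2: DV, GX, IV, LX, ND, XX, ZO
Level 3: PL, QK, RO, RQ
LX first appears at level 2.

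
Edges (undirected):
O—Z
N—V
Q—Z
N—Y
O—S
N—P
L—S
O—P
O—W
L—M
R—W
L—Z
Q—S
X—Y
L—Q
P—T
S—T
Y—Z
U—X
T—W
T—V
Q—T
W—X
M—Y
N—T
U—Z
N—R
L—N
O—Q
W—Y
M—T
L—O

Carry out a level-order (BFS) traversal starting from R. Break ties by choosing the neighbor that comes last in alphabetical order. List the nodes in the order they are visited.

R W N Y X T O V P L Z M U S Q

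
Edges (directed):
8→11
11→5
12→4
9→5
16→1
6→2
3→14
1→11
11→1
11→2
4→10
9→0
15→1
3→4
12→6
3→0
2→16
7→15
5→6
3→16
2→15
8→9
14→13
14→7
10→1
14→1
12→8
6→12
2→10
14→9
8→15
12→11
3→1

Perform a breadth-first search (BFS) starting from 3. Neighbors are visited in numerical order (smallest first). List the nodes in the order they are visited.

3, 0, 1, 4, 14, 16, 11, 10, 7, 9, 13, 2, 5, 15, 6, 12, 8

Visit 3; enqueue 0, 1, 4, 14, 16 → queue [0, 1, 4, 14, 16]
Visit 0 → queue [1, 4, 14, 16]
Visit 1; enqueue 11 → queue [4, 14, 16, 11]
Visit 4; enqueue 10 → queue [14, 16, 11, 10]
Visit 14; enqueue 7, 9, 13 → queue [16, 11, 10, 7, 9, 13]
Visit 16 → queue [11, 10, 7, 9, 13]
Visit 11; enqueue 2, 5 → queue [10, 7, 9, 13, 2, 5]
Visit 10 → queue [7, 9, 13, 2, 5]
Visit 7; enqueue 15 → queue [9, 13, 2, 5, 15]
Visit 9 → queue [13, 2, 5, 15]
Visit 13 → queue [2, 5, 15]
Visit 2 → queue [5, 15]
Visit 5; enqueue 6 → queue [15, 6]
Visit 15 → queue [6]
Visit 6; enqueue 12 → queue [12]
Visit 12; enqueue 8 → queue [8]
Visit 8 → queue []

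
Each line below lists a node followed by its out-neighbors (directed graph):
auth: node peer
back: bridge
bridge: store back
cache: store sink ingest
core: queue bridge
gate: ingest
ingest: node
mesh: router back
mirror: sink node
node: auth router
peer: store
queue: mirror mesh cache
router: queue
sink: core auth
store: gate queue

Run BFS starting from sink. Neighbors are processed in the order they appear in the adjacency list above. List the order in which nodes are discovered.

sink, core, auth, queue, bridge, node, peer, mirror, mesh, cache, store, back, router, ingest, gate

Visit sink; enqueue core, auth → queue [core, auth]
Visit core; enqueue queue, bridge → queue [auth, queue, bridge]
Visit auth; enqueue node, peer → queue [queue, bridge, node, peer]
Visit queue; enqueue mirror, mesh, cache → queue [bridge, node, peer, mirror, mesh, cache]
Visit bridge; enqueue store, back → queue [node, peer, mirror, mesh, cache, store, back]
Visit node; enqueue router → queue [peer, mirror, mesh, cache, store, back, router]
Visit peer → queue [mirror, mesh, cache, store, back, router]
Visit mirror → queue [mesh, cache, store, back, router]
Visit mesh → queue [cache, store, back, router]
Visit cache; enqueue ingest → queue [store, back, router, ingest]
Visit store; enqueue gate → queue [back, router, ingest, gate]
Visit back → queue [router, ingest, gate]
Visit router → queue [ingest, gate]
Visit ingest → queue [gate]
Visit gate → queue []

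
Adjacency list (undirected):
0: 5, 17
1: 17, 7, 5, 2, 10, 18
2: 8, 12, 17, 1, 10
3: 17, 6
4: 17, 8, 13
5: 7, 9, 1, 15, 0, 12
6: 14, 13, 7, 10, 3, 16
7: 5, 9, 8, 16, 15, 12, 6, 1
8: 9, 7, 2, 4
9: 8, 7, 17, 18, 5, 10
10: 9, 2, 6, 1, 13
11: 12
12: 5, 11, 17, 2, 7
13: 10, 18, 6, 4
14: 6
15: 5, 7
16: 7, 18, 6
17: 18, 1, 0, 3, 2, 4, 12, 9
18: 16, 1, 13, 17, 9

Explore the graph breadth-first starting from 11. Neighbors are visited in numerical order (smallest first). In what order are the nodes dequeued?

11 12 2 5 7 17 1 8 10 0 9 15 6 16 3 4 18 13 14

Visit 11; enqueue 12 → queue [12]
Visit 12; enqueue 2, 5, 7, 17 → queue [2, 5, 7, 17]
Visit 2; enqueue 1, 8, 10 → queue [5, 7, 17, 1, 8, 10]
Visit 5; enqueue 0, 9, 15 → queue [7, 17, 1, 8, 10, 0, 9, 15]
Visit 7; enqueue 6, 16 → queue [17, 1, 8, 10, 0, 9, 15, 6, 16]
Visit 17; enqueue 3, 4, 18 → queue [1, 8, 10, 0, 9, 15, 6, 16, 3, 4, 18]
Visit 1 → queue [8, 10, 0, 9, 15, 6, 16, 3, 4, 18]
Visit 8 → queue [10, 0, 9, 15, 6, 16, 3, 4, 18]
Visit 10; enqueue 13 → queue [0, 9, 15, 6, 16, 3, 4, 18, 13]
Visit 0 → queue [9, 15, 6, 16, 3, 4, 18, 13]
Visit 9 → queue [15, 6, 16, 3, 4, 18, 13]
Visit 15 → queue [6, 16, 3, 4, 18, 13]
Visit 6; enqueue 14 → queue [16, 3, 4, 18, 13, 14]
Visit 16 → queue [3, 4, 18, 13, 14]
Visit 3 → queue [4, 18, 13, 14]
Visit 4 → queue [18, 13, 14]
Visit 18 → queue [13, 14]
Visit 13 → queue [14]
Visit 14 → queue []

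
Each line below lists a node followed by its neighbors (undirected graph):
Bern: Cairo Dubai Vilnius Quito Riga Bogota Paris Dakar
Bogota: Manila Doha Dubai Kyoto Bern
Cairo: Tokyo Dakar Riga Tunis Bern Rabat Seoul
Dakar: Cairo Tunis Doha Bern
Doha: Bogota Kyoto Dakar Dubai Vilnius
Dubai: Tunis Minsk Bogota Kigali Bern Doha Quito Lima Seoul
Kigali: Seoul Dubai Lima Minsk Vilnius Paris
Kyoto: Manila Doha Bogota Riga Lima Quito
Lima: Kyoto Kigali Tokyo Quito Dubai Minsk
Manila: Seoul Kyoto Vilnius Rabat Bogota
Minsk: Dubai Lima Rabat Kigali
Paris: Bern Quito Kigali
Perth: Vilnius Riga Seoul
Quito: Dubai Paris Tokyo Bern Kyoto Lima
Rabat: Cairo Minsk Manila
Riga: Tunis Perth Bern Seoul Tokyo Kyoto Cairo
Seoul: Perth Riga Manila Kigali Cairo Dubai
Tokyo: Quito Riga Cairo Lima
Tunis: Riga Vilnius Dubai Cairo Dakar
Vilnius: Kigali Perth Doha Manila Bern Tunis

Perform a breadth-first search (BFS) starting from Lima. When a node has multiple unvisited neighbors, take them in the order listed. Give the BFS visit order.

Lima, Kyoto, Kigali, Tokyo, Quito, Dubai, Minsk, Manila, Doha, Bogota, Riga, Seoul, Vilnius, Paris, Cairo, Bern, Tunis, Rabat, Dakar, Perth

Visit Lima; enqueue Kyoto, Kigali, Tokyo, Quito, Dubai, Minsk → queue [Kyoto, Kigali, Tokyo, Quito, Dubai, Minsk]
Visit Kyoto; enqueue Manila, Doha, Bogota, Riga → queue [Kigali, Tokyo, Quito, Dubai, Minsk, Manila, Doha, Bogota, Riga]
Visit Kigali; enqueue Seoul, Vilnius, Paris → queue [Tokyo, Quito, Dubai, Minsk, Manila, Doha, Bogota, Riga, Seoul, Vilnius, Paris]
Visit Tokyo; enqueue Cairo → queue [Quito, Dubai, Minsk, Manila, Doha, Bogota, Riga, Seoul, Vilnius, Paris, Cairo]
Visit Quito; enqueue Bern → queue [Dubai, Minsk, Manila, Doha, Bogota, Riga, Seoul, Vilnius, Paris, Cairo, Bern]
Visit Dubai; enqueue Tunis → queue [Minsk, Manila, Doha, Bogota, Riga, Seoul, Vilnius, Paris, Cairo, Bern, Tunis]
Visit Minsk; enqueue Rabat → queue [Manila, Doha, Bogota, Riga, Seoul, Vilnius, Paris, Cairo, Bern, Tunis, Rabat]
Visit Manila → queue [Doha, Bogota, Riga, Seoul, Vilnius, Paris, Cairo, Bern, Tunis, Rabat]
Visit Doha; enqueue Dakar → queue [Bogota, Riga, Seoul, Vilnius, Paris, Cairo, Bern, Tunis, Rabat, Dakar]
Visit Bogota → queue [Riga, Seoul, Vilnius, Paris, Cairo, Bern, Tunis, Rabat, Dakar]
Visit Riga; enqueue Perth → queue [Seoul, Vilnius, Paris, Cairo, Bern, Tunis, Rabat, Dakar, Perth]
Visit Seoul → queue [Vilnius, Paris, Cairo, Bern, Tunis, Rabat, Dakar, Perth]
Visit Vilnius → queue [Paris, Cairo, Bern, Tunis, Rabat, Dakar, Perth]
Visit Paris → queue [Cairo, Bern, Tunis, Rabat, Dakar, Perth]
Visit Cairo → queue [Bern, Tunis, Rabat, Dakar, Perth]
Visit Bern → queue [Tunis, Rabat, Dakar, Perth]
Visit Tunis → queue [Rabat, Dakar, Perth]
Visit Rabat → queue [Dakar, Perth]
Visit Dakar → queue [Perth]
Visit Perth → queue []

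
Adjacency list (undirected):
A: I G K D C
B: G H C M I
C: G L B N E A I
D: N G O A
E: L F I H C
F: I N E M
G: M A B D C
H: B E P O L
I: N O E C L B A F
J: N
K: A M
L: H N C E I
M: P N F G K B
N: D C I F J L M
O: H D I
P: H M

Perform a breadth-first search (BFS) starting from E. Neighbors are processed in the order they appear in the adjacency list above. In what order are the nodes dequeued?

E -> L -> F -> I -> H -> C -> N -> M -> O -> B -> A -> P -> G -> D -> J -> K

Visit E; enqueue L, F, I, H, C → queue [L, F, I, H, C]
Visit L; enqueue N → queue [F, I, H, C, N]
Visit F; enqueue M → queue [I, H, C, N, M]
Visit I; enqueue O, B, A → queue [H, C, N, M, O, B, A]
Visit H; enqueue P → queue [C, N, M, O, B, A, P]
Visit C; enqueue G → queue [N, M, O, B, A, P, G]
Visit N; enqueue D, J → queue [M, O, B, A, P, G, D, J]
Visit M; enqueue K → queue [O, B, A, P, G, D, J, K]
Visit O → queue [B, A, P, G, D, J, K]
Visit B → queue [A, P, G, D, J, K]
Visit A → queue [P, G, D, J, K]
Visit P → queue [G, D, J, K]
Visit G → queue [D, J, K]
Visit D → queue [J, K]
Visit J → queue [K]
Visit K → queue []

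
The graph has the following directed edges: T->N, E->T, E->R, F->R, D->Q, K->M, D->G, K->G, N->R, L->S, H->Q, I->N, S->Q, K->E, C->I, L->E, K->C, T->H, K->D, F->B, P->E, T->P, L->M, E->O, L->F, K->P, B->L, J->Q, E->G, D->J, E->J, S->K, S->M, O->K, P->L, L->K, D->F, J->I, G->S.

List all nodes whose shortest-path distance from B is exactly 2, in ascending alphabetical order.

Level 0: B
Level 1: L
Level 2: E, F, K, M, S
Level 3: C, D, G, J, O, P, Q, R, T
Level 4: H, I, N

E, F, K, M, S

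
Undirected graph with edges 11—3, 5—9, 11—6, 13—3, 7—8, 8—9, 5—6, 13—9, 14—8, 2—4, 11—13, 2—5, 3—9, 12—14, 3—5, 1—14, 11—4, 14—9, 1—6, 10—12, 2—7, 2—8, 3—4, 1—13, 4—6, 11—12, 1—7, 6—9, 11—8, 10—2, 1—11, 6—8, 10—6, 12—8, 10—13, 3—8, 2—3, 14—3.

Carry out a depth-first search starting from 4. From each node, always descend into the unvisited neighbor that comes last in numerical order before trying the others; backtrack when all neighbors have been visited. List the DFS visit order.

4, 11, 13, 10, 12, 14, 9, 8, 7, 2, 5, 6, 1, 3

Visit 4
4 → 11
11 → 13
13 → 10
10 → 12
12 → 14
14 → 9
9 → 8
8 → 7
7 → 2
2 → 5
5 → 6
6 → 1
5 → 3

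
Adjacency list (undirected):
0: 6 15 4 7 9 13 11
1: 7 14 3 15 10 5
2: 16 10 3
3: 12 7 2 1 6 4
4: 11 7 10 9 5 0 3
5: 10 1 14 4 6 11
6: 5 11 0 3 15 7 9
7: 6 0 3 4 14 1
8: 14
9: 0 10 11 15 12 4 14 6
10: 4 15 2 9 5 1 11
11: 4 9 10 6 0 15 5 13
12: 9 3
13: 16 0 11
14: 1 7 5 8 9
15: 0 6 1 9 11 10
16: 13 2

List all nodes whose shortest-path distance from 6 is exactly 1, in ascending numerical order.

Level 0: 6
Level 1: 0, 3, 5, 7, 9, 11, 15
Level 2: 1, 2, 4, 10, 12, 13, 14
Level 3: 8, 16

0, 3, 5, 7, 9, 11, 15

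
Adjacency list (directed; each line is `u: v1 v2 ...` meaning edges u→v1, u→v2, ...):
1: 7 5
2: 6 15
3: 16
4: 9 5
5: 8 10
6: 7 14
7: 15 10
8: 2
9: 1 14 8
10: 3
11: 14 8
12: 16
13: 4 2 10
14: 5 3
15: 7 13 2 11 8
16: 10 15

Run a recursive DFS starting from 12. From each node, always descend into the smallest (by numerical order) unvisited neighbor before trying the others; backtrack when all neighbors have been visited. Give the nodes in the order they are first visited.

12, 16, 10, 3, 15, 2, 6, 7, 14, 5, 8, 11, 13, 4, 9, 1

Visit 12
12 → 16
16 → 10
10 → 3
16 → 15
15 → 2
2 → 6
6 → 7
6 → 14
14 → 5
5 → 8
15 → 11
15 → 13
13 → 4
4 → 9
9 → 1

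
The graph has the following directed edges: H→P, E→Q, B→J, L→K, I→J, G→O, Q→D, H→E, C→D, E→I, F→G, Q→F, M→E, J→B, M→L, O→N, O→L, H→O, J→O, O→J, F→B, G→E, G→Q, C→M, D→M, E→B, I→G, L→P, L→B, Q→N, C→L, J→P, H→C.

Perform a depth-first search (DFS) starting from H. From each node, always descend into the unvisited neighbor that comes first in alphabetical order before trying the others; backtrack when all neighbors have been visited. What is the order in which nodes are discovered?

Visit H
H → C
C → D
D → M
M → E
E → B
B → J
J → O
O → L
L → K
L → P
O → N
E → I
I → G
G → Q
Q → F

H, C, D, M, E, B, J, O, L, K, P, N, I, G, Q, F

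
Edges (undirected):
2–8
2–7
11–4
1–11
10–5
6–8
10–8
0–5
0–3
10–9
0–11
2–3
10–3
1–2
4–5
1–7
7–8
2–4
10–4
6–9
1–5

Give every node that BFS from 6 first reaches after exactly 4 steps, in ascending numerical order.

Level 0: 6
Level 1: 8, 9
Level 2: 2, 7, 10
Level 3: 1, 3, 4, 5
Level 4: 0, 11

0, 11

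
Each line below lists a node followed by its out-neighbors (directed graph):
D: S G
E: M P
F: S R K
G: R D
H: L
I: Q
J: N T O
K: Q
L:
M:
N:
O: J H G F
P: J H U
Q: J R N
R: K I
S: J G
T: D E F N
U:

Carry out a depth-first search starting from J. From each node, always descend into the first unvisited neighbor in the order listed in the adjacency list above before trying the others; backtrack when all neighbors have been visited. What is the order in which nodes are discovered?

J, N, T, D, S, G, R, K, Q, I, E, M, P, H, L, U, F, O

Visit J
J → N
J → T
T → D
D → S
S → G
G → R
R → K
K → Q
R → I
T → E
E → M
E → P
P → H
H → L
P → U
T → F
J → O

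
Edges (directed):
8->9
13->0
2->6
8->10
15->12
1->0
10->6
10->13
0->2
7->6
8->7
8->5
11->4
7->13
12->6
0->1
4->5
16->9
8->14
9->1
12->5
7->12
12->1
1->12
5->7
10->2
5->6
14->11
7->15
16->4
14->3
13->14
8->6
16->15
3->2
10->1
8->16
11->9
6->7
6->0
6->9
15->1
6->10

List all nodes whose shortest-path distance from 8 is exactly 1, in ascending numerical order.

5, 6, 7, 9, 10, 14, 16

Level 0: 8
Level 1: 5, 6, 7, 9, 10, 14, 16
Level 2: 0, 1, 2, 3, 4, 11, 12, 13, 15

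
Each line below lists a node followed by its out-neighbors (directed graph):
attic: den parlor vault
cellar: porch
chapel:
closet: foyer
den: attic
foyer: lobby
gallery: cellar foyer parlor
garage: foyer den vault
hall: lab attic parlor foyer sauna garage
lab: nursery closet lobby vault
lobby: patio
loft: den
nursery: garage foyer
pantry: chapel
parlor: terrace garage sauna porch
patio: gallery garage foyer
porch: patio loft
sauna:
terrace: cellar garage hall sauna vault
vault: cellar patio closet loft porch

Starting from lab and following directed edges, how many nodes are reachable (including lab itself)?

BFS from lab visits: lab, nursery, closet, lobby, vault, garage, foyer, patio, cellar, loft, porch, den, gallery, attic, parlor, terrace, sauna, hall
Reachable nodes: 18 of 20 total.

18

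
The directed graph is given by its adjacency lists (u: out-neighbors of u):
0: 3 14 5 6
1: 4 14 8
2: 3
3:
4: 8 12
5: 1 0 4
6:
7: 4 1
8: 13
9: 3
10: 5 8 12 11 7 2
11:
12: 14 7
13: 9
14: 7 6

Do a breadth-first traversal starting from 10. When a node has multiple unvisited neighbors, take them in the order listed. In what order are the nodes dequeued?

10, 5, 8, 12, 11, 7, 2, 1, 0, 4, 13, 14, 3, 6, 9

Visit 10; enqueue 5, 8, 12, 11, 7, 2 → queue [5, 8, 12, 11, 7, 2]
Visit 5; enqueue 1, 0, 4 → queue [8, 12, 11, 7, 2, 1, 0, 4]
Visit 8; enqueue 13 → queue [12, 11, 7, 2, 1, 0, 4, 13]
Visit 12; enqueue 14 → queue [11, 7, 2, 1, 0, 4, 13, 14]
Visit 11 → queue [7, 2, 1, 0, 4, 13, 14]
Visit 7 → queue [2, 1, 0, 4, 13, 14]
Visit 2; enqueue 3 → queue [1, 0, 4, 13, 14, 3]
Visit 1 → queue [0, 4, 13, 14, 3]
Visit 0; enqueue 6 → queue [4, 13, 14, 3, 6]
Visit 4 → queue [13, 14, 3, 6]
Visit 13; enqueue 9 → queue [14, 3, 6, 9]
Visit 14 → queue [3, 6, 9]
Visit 3 → queue [6, 9]
Visit 6 → queue [9]
Visit 9 → queue []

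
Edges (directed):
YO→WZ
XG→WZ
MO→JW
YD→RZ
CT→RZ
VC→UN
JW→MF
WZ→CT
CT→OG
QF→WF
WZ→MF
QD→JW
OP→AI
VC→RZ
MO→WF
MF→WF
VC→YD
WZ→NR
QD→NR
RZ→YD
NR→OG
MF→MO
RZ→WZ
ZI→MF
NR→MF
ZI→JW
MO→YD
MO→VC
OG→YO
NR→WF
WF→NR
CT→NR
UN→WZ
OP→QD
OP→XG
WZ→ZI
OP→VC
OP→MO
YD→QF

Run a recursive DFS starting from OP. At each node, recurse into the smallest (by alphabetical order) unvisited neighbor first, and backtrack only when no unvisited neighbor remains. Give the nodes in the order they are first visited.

OP -> AI -> MO -> JW -> MF -> WF -> NR -> OG -> YO -> WZ -> CT -> RZ -> YD -> QF -> ZI -> VC -> UN -> QD -> XG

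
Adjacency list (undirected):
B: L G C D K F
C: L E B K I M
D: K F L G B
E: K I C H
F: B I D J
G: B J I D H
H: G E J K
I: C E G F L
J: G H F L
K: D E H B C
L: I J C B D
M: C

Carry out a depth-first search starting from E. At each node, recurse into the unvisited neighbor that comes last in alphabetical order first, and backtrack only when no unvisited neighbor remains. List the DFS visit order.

Visit E
E → K
K → H
H → J
J → L
L → I
I → G
G → D
D → F
F → B
B → C
C → M

E -> K -> H -> J -> L -> I -> G -> D -> F -> B -> C -> M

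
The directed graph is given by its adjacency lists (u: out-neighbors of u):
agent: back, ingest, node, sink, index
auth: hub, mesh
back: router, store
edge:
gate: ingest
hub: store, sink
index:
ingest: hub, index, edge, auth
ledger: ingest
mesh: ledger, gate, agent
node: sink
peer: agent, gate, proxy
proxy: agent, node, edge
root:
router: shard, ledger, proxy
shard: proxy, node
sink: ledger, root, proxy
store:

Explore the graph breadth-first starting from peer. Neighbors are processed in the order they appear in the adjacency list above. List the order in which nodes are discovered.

peer -> agent -> gate -> proxy -> back -> ingest -> node -> sink -> index -> edge -> router -> store -> hub -> auth -> ledger -> root -> shard -> mesh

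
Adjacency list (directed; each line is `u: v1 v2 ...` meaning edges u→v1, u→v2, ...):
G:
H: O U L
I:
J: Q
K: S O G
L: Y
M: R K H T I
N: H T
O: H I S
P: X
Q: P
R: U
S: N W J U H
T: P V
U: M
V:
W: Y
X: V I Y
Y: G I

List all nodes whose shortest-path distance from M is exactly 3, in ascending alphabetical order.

J, N, W, X, Y

Level 0: M
Level 1: H, I, K, R, T
Level 2: G, L, O, P, S, U, V
Level 3: J, N, W, X, Y
Level 4: Q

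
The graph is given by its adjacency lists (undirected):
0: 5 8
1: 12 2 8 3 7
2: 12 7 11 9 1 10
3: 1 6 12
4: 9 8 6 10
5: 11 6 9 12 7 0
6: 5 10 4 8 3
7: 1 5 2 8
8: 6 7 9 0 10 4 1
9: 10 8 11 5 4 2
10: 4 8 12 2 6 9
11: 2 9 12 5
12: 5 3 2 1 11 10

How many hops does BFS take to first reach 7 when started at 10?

Level 0: 10
Level 1: 2, 4, 6, 8, 9, 12
Level 2: 0, 1, 3, 5, 7, 11
7 first appears at level 2.

2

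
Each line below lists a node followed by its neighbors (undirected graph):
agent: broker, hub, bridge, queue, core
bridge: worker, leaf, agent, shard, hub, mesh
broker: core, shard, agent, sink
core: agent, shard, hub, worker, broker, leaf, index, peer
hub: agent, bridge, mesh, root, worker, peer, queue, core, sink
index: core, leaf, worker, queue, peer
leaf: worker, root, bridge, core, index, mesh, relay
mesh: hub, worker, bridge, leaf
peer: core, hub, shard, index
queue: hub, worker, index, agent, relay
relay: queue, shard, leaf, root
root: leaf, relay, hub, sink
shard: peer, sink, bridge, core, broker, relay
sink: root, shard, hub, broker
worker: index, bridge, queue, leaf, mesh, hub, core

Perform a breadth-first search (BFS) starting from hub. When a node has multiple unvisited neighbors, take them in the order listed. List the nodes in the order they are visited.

hub, agent, bridge, mesh, root, worker, peer, queue, core, sink, broker, leaf, shard, relay, index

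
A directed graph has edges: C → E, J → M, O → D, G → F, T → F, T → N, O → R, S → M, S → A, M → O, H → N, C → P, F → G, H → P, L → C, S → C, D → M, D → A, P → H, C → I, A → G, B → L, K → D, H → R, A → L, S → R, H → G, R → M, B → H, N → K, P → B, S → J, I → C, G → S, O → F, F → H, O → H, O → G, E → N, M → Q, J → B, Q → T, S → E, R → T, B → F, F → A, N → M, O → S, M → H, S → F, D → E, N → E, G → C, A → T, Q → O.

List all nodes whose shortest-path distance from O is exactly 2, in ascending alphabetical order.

A, C, E, J, M, N, P, T

Level 0: O
Level 1: D, F, G, H, R, S
Level 2: A, C, E, J, M, N, P, T
Level 3: B, I, K, L, Q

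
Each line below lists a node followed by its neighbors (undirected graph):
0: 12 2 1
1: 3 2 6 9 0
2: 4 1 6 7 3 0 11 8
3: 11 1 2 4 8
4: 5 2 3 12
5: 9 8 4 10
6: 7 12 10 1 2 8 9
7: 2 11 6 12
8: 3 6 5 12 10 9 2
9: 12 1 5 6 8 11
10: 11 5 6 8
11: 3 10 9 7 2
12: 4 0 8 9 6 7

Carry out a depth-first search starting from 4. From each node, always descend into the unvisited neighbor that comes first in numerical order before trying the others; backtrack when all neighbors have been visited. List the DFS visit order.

4 2 0 1 3 8 5 9 6 7 11 10 12

Visit 4
4 → 2
2 → 0
0 → 1
1 → 3
3 → 8
8 → 5
5 → 9
9 → 6
6 → 7
7 → 11
11 → 10
7 → 12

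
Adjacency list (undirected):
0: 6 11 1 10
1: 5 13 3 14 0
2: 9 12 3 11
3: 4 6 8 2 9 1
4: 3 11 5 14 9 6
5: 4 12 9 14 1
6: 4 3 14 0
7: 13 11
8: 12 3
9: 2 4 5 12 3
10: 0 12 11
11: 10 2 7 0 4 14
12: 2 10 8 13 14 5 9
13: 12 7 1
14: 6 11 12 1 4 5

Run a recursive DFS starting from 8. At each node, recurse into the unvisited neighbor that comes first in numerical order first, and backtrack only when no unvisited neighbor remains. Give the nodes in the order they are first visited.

8 -> 3 -> 1 -> 0 -> 6 -> 4 -> 5 -> 9 -> 2 -> 11 -> 7 -> 13 -> 12 -> 10 -> 14

Visit 8
8 → 3
3 → 1
1 → 0
0 → 6
6 → 4
4 → 5
5 → 9
9 → 2
2 → 11
11 → 7
7 → 13
13 → 12
12 → 10
12 → 14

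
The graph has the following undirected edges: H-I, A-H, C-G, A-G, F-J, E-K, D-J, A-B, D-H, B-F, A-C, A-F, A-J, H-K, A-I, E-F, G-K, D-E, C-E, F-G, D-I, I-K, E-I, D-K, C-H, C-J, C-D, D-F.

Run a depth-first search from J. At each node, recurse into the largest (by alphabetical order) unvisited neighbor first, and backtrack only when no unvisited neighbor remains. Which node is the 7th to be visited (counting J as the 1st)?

Visit J
J → F
F → G
G → K
K → I
I → H
H → D
D → E
E → C
C → A
A → B

Visit order: J, F, G, K, I, H, D, E, C, A, B

D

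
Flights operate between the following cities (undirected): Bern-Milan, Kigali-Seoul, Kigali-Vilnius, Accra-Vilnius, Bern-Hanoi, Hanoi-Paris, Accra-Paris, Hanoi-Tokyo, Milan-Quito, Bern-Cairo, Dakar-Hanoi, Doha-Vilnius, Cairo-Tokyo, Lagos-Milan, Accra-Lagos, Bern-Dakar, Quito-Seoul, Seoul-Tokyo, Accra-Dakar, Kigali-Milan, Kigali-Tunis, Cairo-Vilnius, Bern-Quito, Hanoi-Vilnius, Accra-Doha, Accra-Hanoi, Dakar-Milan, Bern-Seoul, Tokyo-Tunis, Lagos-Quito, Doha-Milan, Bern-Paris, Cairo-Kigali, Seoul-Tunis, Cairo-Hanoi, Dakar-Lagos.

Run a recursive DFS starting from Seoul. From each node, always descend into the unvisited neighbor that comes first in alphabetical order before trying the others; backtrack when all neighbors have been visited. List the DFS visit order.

Seoul Bern Cairo Hanoi Accra Dakar Lagos Milan Doha Vilnius Kigali Tunis Tokyo Quito Paris

Visit Seoul
Seoul → Bern
Bern → Cairo
Cairo → Hanoi
Hanoi → Accra
Accra → Dakar
Dakar → Lagos
Lagos → Milan
Milan → Doha
Doha → Vilnius
Vilnius → Kigali
Kigali → Tunis
Tunis → Tokyo
Milan → Quito
Accra → Paris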